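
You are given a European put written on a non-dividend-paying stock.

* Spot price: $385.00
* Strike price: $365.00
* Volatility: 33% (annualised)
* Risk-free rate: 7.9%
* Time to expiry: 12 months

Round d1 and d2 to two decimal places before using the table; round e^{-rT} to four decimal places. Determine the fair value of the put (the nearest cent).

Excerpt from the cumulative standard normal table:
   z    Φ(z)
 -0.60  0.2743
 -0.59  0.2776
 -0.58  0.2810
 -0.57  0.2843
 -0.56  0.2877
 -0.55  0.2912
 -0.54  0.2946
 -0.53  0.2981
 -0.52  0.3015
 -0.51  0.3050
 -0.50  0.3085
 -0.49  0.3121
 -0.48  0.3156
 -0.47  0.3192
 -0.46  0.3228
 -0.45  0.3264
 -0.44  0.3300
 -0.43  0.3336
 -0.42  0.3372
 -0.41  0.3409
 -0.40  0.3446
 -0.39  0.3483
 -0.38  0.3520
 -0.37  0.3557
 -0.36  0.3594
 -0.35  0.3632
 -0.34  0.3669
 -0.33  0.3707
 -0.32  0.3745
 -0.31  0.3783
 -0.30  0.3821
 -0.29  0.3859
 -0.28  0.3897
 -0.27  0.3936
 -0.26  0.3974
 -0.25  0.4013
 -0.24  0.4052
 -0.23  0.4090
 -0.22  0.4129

T = 1;  σ√T = 0.3300
ln(S/K) + (r + σ²/2)T = ln(385/365) + (0.079 + 0.33²/2)·1 = 0.0533 + 0.1335 = 0.1868
d₁ = 0.1868 / 0.3300 = 0.5660 → 0.57
d₂ = d₁ − σ√T = 0.5660 − 0.3300 = 0.2360 → 0.24
exp(−rT) = exp(−0.079·1) = 0.9240
N(−d₂) = N(-0.24) = 0.4052;  N(−d₁) = N(-0.57) = 0.2843
P = 365·0.9240·0.4052 − 385·0.2843 = 136.6578 − 109.4555 = 27.2023

$27.20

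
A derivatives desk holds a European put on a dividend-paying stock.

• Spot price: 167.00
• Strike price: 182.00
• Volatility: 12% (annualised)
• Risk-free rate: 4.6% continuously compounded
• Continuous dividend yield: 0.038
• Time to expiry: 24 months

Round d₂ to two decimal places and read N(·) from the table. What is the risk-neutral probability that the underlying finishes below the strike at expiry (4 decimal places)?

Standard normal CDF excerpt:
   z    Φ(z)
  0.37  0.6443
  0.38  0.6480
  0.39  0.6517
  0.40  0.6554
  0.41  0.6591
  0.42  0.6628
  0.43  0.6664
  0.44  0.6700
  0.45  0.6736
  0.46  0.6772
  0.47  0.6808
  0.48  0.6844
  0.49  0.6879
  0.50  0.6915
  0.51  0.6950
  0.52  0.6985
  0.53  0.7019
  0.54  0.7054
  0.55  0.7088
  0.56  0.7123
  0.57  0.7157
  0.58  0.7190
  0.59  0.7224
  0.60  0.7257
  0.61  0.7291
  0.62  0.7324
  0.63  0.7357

T = 2;  σ√T = 0.1697
ln(S/K) + (r − q + σ²/2)T = ln(167/182) + (0.046 − 0.038 + 0.12²/2)·2 = -0.0860 + 0.0304 = -0.0556
d₁ = -0.0556 / 0.1697 = -0.3277 which rounds to -0.33
d₂ = d₁ − σ√T = -0.3277 − 0.1697 = -0.4974 which rounds to -0.50
Risk-neutral Pr[S_T < K] = N(−d₂) = N(0.50) = 0.6915

0.6915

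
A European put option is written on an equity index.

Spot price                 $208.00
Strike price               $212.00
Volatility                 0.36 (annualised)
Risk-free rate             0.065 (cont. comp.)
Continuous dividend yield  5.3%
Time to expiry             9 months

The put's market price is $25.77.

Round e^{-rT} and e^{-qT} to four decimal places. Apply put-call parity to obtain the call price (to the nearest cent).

$23.75

exp(−qT) = exp(−0.053·0.75) = 0.9610;  exp(−rT) = exp(−0.065·0.75) = 0.9524
Put-call parity: C − P = S·e^(−qT) − K·e^(−rT) = 208·0.9610 − 212·0.9524 = 199.8880 − 201.9088 = -2.0208
C = P + (C − P) = 25.77 + (-2.0208) = 23.7492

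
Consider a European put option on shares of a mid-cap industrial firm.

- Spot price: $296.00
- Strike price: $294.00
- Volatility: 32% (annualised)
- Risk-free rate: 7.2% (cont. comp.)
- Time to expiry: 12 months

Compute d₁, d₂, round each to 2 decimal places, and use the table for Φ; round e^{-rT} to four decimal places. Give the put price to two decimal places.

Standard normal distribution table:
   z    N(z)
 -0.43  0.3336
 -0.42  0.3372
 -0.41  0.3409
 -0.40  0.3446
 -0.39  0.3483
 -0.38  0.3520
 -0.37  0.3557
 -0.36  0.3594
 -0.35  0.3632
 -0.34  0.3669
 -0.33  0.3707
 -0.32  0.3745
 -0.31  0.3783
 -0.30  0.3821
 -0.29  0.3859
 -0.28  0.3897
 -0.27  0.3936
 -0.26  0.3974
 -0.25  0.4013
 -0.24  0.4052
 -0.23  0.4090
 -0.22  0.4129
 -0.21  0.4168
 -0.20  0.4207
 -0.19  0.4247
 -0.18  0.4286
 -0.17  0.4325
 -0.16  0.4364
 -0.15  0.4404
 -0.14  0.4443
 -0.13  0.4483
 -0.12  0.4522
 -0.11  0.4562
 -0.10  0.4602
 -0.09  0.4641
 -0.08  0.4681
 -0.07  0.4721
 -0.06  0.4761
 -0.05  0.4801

σ√T = 0.32 × 1.0000 = 0.3200
d₁ = [ln(296/294) + (0.072 + 0.32²/2)·1] / 0.3200 = [0.0068 + 0.1232] / 0.3200 = 0.4062 which rounds to 0.41
d₂ = d₁ − σ√T = 0.4062 − 0.3200 = 0.0862 which rounds to 0.09
exp(−rT) = exp(−0.072·1) = 0.9305
P = 294·0.9305·N(-0.09) − 296·N(-0.41) = 294·0.9305·0.4641 − 296·0.3409 = 126.9624 − 100.9064 = 26.0560

$26.06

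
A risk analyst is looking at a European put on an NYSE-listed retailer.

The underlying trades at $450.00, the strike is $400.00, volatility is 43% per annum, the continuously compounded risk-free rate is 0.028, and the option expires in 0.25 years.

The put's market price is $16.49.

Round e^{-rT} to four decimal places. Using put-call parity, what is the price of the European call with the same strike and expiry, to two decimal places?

exp(−rT) = exp(−0.028·0.25) = 0.9930
Put-call parity: C − P = S − K·e^(−rT) = 450 − 400·0.9930 = 450 − 397.2000 = 52.8000
C = P + (C − P) = 16.49 + (52.8000) = 69.2900

$69.29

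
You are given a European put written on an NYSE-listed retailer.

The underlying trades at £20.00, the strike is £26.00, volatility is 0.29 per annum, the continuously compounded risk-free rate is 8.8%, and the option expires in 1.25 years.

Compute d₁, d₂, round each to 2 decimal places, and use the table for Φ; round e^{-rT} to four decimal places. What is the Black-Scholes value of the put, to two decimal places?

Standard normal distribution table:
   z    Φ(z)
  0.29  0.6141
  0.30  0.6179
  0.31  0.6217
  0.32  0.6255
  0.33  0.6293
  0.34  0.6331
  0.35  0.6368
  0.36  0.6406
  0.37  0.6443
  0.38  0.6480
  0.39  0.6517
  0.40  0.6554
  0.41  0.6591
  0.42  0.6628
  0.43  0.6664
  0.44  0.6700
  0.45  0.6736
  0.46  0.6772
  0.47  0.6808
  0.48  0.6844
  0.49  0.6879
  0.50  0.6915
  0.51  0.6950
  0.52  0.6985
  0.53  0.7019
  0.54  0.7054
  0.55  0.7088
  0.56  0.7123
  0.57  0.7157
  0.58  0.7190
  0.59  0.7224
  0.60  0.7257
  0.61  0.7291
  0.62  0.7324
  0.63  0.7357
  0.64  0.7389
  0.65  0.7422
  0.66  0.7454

£4.70

T = 1.25;  σ√T = 0.3242
d₁ = [ln(20/26) + (0.088 + ½·0.29²)·1.25] / (σ√T) = (-0.2624 + 0.1626) / 0.3242 = -0.3078 ≈ -0.31
d₂ = -0.3078 − 0.3242 = -0.6320 ≈ -0.63
e^(−rT) = e^(−0.088·1.25) = 0.8958
P = 26·0.8958·N(0.63) − 20·N(0.31) = 26·0.8958·0.7357 − 20·0.6217 = 17.1350 − 12.4340 = 4.7010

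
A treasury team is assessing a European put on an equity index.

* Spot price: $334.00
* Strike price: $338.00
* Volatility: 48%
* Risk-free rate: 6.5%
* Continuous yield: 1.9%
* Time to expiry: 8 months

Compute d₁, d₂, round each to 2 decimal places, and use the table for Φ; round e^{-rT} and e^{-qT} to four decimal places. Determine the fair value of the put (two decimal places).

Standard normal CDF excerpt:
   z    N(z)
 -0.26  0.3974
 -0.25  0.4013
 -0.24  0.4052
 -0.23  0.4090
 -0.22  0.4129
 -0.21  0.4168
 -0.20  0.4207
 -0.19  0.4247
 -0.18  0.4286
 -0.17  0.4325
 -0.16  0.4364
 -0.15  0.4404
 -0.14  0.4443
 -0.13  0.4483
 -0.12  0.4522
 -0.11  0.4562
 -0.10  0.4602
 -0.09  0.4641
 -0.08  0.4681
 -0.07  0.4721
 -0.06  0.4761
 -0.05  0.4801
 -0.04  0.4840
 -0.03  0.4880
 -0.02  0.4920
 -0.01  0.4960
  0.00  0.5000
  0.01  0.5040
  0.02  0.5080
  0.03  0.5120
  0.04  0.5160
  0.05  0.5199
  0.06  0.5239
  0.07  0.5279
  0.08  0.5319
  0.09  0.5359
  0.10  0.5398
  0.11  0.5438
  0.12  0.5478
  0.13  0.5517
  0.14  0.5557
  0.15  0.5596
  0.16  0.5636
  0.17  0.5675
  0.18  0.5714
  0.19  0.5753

$47.49

σ√T = 0.48 × 0.8165 = 0.3919
d₁ = [ln(334/338) + (0.065 − 0.019 + ½·0.48²)·0.6667] / (σ√T) = (-0.0119 + 0.1075) / 0.3919 = 0.2438 ⇒ 0.24
d₂ = 0.2438 − 0.3919 = -0.1481 ⇒ -0.15
exp(−qT) = exp(−0.019·0.6667) = 0.9874;  exp(−rT) = exp(−0.065·0.6667) = 0.9576
P = 338·0.9576·N(0.15) − 334·0.9874·N(-0.24) = 338·0.9576·0.5596 − 334·0.9874·0.4052 = 181.1251 − 133.6316 = 47.4935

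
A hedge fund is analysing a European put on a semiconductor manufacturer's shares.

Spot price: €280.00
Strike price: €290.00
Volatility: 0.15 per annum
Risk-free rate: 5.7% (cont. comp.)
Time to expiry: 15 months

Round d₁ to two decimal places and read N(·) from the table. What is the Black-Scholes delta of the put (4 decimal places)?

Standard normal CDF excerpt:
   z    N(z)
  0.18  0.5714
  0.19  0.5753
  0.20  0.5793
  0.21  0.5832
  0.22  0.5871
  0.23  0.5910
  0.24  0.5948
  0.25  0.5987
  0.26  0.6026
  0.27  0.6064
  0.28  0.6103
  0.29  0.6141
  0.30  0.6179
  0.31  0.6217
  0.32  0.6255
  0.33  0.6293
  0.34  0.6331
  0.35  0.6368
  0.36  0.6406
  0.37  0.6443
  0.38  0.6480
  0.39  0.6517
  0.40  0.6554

-0.3821

σ√T = 0.15 × 1.1180 = 0.1677
d₁ = [ln(280/290) + (0.057 + 0.15²/2)·1.25] / 0.1677 = [-0.0351 + 0.0853] / 0.1677 = 0.2995 ≈ 0.30
N(d₁) = N(0.30) = 0.6179
Δ_put = N(d₁) − 1 = 0.6179 − 1 = -0.3821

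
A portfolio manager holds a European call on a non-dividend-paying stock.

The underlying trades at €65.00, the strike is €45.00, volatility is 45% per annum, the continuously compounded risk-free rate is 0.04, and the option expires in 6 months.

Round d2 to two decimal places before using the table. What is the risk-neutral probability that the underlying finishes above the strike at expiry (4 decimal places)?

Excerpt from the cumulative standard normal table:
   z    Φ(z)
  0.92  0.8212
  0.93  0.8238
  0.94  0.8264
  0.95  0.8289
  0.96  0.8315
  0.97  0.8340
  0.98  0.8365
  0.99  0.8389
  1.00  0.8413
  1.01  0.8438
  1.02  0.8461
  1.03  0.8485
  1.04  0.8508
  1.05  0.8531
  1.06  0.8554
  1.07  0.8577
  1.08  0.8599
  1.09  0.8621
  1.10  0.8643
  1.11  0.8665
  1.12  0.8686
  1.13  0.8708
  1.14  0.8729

σ√T = 0.45·√0.5 = 0.3182
d₁ = [ln(65/45) + (0.04 + 0.45²/2)·0.5] / 0.3182 = [0.3677 + 0.0706] / 0.3182 = 1.3776 ⇒ 1.38
d₂ = d₁ − σ√T = 1.3776 − 0.3182 = 1.0594 ⇒ 1.06
Risk-neutral Pr[S_T > K] = N(d₂) = N(1.06) = 0.8554

0.8554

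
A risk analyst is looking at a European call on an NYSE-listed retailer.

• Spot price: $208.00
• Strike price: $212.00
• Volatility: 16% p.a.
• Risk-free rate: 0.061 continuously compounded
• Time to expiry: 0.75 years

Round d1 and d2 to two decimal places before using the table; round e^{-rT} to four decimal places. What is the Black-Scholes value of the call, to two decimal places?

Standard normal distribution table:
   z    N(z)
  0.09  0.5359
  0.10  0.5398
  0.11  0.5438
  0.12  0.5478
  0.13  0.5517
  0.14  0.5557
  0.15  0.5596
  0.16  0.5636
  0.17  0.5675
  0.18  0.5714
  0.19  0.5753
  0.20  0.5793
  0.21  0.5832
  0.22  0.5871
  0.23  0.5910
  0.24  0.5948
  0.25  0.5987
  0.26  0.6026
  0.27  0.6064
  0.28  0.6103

σ√T = 0.16·√0.75 = 0.1386
d₁ = [ln(208/212) + (0.061 + ½·0.16²)·0.75] / (σ√T) = (-0.0190 + 0.0554) / 0.1386 = 0.2620 ⇒ 0.26
d₂ = 0.2620 − 0.1386 = 0.1234 ⇒ 0.12
e^(−rT) = e^(−0.061·0.75) = 0.9553
N(d₁) = N(0.26) = 0.6026;  N(d₂) = N(0.12) = 0.5478
C = 208·0.6026 − 212·0.9553·0.5478 = 125.3408 − 110.9424 = 14.3984

$14.40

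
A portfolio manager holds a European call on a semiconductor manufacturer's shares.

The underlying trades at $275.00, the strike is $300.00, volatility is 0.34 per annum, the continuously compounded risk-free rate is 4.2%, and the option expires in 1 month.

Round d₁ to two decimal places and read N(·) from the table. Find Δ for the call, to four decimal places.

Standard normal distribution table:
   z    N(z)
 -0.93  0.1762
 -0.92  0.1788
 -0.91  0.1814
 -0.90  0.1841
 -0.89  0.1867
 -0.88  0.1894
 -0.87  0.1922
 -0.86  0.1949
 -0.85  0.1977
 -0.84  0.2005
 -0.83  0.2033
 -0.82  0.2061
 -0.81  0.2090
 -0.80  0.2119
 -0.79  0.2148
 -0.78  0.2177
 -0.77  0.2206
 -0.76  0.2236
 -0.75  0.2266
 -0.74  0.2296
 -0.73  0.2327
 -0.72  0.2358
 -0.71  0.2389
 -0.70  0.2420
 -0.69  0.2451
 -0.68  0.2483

T = 0.08333;  σ√T = 0.0981
d₁ = [ln(275/300) + (0.042 + 0.34²/2)·0.08333] / 0.0981 = [-0.0870 + 0.0083] / 0.0981 = -0.8018 ⇒ -0.80
N(d₁) = N(-0.80) = 0.2119
Δ_call = N(d₁) = 0.2119

0.2119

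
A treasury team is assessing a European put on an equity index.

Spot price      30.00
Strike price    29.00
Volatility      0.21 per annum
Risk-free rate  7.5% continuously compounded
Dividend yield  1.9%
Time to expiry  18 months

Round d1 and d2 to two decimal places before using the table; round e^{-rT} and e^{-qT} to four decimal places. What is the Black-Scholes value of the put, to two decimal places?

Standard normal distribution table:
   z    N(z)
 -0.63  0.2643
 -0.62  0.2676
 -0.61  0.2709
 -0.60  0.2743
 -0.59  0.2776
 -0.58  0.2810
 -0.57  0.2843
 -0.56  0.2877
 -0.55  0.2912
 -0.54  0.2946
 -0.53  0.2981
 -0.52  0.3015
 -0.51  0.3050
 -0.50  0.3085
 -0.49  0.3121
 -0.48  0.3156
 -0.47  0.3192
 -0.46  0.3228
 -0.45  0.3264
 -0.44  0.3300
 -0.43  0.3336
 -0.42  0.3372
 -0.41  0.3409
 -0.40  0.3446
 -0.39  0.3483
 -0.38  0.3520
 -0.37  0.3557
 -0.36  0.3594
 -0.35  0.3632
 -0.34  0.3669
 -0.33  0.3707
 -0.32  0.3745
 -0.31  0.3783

σ√T = 0.21 × 1.2247 = 0.2572
d₁ = [ln(30/29) + (0.075 − 0.019 + 0.21²/2)·1.5] / 0.2572 = [0.0339 + 0.1171] / 0.2572 = 0.5870 → 0.59
d₂ = d₁ − σ√T = 0.5870 − 0.2572 = 0.3298 → 0.33
e^(−qT) = e^(−0.019·1.5) = 0.9719;  e^(−rT) = e^(−0.075·1.5) = 0.8936
P = 29·0.8936·N(-0.33) − 30·0.9719·N(-0.59) = 29·0.8936·0.3707 − 30·0.9719·0.2776 = 9.6065 − 8.0940 = 1.5125

1.51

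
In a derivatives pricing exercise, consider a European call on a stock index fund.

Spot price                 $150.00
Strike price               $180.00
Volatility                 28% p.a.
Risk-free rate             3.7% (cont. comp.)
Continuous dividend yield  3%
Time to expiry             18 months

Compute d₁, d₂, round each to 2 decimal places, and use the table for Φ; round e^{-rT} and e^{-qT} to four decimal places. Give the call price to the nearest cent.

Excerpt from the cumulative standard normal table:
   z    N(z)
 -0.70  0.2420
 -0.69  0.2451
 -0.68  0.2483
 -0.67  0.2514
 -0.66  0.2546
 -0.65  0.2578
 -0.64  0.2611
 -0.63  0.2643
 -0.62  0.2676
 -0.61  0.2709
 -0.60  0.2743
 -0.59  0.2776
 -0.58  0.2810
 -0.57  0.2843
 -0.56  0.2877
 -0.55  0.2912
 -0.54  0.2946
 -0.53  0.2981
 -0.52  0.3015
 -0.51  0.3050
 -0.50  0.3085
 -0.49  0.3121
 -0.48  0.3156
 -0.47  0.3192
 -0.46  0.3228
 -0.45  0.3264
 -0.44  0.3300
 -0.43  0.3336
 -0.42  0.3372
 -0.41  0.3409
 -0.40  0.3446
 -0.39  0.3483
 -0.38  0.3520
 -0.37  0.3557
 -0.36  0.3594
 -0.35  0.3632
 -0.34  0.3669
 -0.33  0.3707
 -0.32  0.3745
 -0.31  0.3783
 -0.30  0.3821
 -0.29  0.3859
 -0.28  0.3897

$10.35

T = 1.5;  σ√T = 0.3429
d₁ = [ln(150/180) + (0.037 − 0.03 + 0.28²/2)·1.5] / 0.3429 = [-0.1823 + 0.0693] / 0.3429 = -0.3296 → -0.33
d₂ = d₁ − σ√T = -0.3296 − 0.3429 = -0.6725 → -0.67
exp(−qT) = exp(−0.03·1.5) = 0.9560;  exp(−rT) = exp(−0.037·1.5) = 0.9460
N(d₁) = N(-0.33) = 0.3707;  N(d₂) = N(-0.67) = 0.2514
C = 150·0.9560·0.3707 − 180·0.9460·0.2514 = 53.1584 − 42.8084 = 10.3500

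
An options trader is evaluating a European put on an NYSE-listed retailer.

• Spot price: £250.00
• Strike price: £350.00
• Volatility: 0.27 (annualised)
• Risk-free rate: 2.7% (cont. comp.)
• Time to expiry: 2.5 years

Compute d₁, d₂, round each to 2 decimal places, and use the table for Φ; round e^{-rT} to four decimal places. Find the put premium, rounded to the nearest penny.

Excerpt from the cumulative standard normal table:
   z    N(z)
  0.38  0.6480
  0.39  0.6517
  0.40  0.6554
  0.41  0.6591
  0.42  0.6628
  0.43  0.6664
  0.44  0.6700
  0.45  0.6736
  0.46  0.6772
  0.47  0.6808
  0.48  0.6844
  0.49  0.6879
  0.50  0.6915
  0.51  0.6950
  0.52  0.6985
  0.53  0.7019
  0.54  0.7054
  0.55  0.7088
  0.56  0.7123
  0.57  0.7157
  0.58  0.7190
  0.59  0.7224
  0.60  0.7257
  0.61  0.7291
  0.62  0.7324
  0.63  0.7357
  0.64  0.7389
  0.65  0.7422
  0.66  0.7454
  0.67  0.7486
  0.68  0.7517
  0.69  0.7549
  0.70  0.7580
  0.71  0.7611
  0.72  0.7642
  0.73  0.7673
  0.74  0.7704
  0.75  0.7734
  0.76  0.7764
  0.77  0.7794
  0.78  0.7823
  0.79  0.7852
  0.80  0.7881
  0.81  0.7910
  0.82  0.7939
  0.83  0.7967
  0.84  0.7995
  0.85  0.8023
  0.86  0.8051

£95.85

σ√T = 0.27 × 1.5811 = 0.4269
d₁ = [ln(250/350) + (0.027 + ½·0.27²)·2.5] / (σ√T) = (-0.3365 + 0.1586) / 0.4269 = -0.4166 ≈ -0.42
d₂ = -0.4166 − 0.4269 = -0.8435 ≈ -0.84
exp(−rT) = exp(−0.027·2.5) = 0.9347
N(−d₂) = N(0.84) = 0.7995;  N(−d₁) = N(0.42) = 0.6628
P = 350·0.9347·0.7995 − 250·0.6628 = 261.5524 − 165.7000 = 95.8524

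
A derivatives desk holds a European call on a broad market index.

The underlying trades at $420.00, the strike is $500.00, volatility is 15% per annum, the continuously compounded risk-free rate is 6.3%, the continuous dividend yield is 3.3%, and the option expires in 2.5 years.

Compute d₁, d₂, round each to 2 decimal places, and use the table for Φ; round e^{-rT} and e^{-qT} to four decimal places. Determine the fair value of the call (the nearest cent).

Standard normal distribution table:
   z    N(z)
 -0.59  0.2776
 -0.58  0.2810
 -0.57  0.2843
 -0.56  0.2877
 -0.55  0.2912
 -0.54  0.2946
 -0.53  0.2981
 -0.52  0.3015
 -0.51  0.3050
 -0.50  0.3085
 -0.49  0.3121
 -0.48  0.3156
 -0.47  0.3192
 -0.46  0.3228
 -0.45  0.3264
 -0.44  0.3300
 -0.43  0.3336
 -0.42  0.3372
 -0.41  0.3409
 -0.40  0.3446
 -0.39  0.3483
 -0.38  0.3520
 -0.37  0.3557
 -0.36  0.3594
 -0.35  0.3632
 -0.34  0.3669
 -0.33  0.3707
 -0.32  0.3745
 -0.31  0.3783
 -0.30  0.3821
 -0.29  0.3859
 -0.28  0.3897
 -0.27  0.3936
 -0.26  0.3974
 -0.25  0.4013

$21.93

T = 2.5;  σ√T = 0.2372
d₁ = [ln(420/500) + (0.063 − 0.033 + 0.15²/2)·2.5] / 0.2372 = [-0.1744 + 0.1031] / 0.2372 = -0.3003 which rounds to -0.30
d₂ = d₁ − σ√T = -0.3003 − 0.2372 = -0.5375 which rounds to -0.54
exp(−qT) = exp(−0.033·2.5) = 0.9208;  exp(−rT) = exp(−0.063·2.5) = 0.8543
N(d₁) = N(-0.30) = 0.3821;  N(d₂) = N(-0.54) = 0.2946
C = 420·0.9208·0.3821 − 500·0.8543·0.2946 = 147.7718 − 125.8384 = 21.9334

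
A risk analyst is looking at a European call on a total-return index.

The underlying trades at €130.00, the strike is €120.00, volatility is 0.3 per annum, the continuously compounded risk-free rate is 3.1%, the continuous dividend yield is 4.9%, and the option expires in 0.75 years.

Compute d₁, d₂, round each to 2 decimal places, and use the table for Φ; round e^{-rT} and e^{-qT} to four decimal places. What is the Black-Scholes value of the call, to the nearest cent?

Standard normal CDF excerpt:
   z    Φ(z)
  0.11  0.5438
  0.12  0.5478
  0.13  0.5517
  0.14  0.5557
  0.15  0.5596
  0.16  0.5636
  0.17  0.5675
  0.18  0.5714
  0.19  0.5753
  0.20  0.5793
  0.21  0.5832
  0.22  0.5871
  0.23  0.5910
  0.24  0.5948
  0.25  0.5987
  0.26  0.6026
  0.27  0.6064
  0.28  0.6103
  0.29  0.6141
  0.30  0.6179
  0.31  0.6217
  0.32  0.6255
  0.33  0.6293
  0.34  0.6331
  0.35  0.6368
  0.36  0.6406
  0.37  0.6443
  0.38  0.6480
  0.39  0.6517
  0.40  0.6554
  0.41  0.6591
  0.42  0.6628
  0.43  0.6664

σ√T = 0.3·√0.75 = 0.2598
ln(S/K) + (r − q + σ²/2)T = ln(130/120) + (0.031 − 0.049 + 0.3²/2)·0.75 = 0.0800 + 0.0202 = 0.1003
d₁ = 0.1003 / 0.2598 = 0.3860 which rounds to 0.39
d₂ = d₁ − σ√T = 0.3860 − 0.2598 = 0.1262 which rounds to 0.13
e^(−qT) = e^(−0.049·0.75) = 0.9639;  e^(−rT) = e^(−0.031·0.75) = 0.9770
C = 130·0.9639·N(0.39) − 120·0.9770·N(0.13) = 130·0.9639·0.6517 − 120·0.9770·0.5517 = 81.6626 − 64.6813 = 16.9813

€16.98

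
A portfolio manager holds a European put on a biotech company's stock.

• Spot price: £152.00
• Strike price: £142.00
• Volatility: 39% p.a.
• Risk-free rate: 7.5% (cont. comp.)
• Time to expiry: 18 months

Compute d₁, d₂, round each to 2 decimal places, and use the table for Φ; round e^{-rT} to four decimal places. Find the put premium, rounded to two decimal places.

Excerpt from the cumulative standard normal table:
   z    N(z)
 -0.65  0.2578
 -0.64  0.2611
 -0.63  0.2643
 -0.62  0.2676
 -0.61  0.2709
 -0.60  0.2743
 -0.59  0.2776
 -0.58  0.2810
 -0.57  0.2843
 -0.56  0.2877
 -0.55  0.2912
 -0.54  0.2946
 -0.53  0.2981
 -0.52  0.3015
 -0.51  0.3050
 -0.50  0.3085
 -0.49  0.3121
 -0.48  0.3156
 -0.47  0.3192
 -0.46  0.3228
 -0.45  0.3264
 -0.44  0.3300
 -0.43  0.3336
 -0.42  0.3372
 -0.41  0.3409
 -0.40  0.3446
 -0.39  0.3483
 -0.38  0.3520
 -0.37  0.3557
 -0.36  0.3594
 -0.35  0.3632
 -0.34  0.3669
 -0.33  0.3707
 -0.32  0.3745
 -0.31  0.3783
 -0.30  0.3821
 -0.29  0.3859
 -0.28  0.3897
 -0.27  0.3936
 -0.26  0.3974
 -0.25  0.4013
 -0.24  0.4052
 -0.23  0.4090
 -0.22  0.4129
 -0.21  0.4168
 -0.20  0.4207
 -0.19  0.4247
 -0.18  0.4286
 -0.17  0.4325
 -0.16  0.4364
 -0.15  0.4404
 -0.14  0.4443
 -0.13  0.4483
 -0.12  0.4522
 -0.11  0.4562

σ√T = 0.39·√1.5 = 0.4777
d₁ = [ln(152/142) + (0.075 + 0.39²/2)·1.5] / 0.4777 = [0.0681 + 0.2266] / 0.4777 = 0.6168 ⇒ 0.62
d₂ = d₁ − σ√T = 0.6168 − 0.4777 = 0.1392 ⇒ 0.14
exp(−rT) = exp(−0.075·1.5) = 0.8936
P = 142·0.8936·N(-0.14) − 152·N(-0.62) = 142·0.8936·0.4443 − 152·0.2676 = 56.3778 − 40.6752 = 15.7026

£15.70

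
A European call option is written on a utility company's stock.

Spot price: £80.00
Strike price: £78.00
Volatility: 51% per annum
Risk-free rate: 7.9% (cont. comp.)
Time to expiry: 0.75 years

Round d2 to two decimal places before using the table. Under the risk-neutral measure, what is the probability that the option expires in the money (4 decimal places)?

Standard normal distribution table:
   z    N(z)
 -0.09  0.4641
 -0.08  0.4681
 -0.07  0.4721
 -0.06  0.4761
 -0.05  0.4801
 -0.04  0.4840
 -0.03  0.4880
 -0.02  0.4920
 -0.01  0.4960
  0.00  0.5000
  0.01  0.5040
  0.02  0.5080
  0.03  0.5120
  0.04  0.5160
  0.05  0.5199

0.4880

σ√T = 0.51 × 0.8660 = 0.4417
ln(S/K) + (r + σ²/2)T = ln(80/78) + (0.079 + 0.51²/2)·0.75 = 0.0253 + 0.1568 = 0.1821
d₁ = 0.1821 / 0.4417 = 0.4123 ≈ 0.41
d₂ = d₁ − σ√T = 0.4123 − 0.4417 = -0.0294 ≈ -0.03
Risk-neutral Pr[S_T > K] = N(d₂) = N(-0.03) = 0.4880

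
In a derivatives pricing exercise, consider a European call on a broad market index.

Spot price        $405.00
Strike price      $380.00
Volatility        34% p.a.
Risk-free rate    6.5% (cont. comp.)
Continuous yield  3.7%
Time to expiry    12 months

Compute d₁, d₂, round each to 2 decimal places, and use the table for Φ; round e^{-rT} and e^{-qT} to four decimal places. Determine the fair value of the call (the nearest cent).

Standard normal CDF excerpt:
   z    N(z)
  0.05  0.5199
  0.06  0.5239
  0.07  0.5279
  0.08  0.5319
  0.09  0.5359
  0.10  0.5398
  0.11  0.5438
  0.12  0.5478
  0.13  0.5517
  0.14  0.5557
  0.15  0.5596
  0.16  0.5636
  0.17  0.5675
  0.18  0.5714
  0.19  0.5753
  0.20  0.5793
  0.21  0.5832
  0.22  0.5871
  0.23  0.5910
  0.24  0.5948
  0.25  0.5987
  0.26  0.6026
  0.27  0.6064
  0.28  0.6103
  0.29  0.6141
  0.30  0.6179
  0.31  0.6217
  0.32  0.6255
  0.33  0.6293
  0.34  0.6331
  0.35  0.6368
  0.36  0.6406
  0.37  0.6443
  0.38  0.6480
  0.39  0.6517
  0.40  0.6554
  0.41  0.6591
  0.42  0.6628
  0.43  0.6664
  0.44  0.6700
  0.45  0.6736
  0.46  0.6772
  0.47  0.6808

$69.28

σ√T = 0.34·√1 = 0.3400
ln(S/K) + (r − q + σ²/2)T = ln(405/380) + (0.065 − 0.037 + 0.34²/2)·1 = 0.0637 + 0.0858 = 0.1495
d₁ = 0.1495 / 0.3400 = 0.4398 ≈ 0.44
d₂ = d₁ − σ√T = 0.4398 − 0.3400 = 0.0998 ≈ 0.10
exp(−qT) = exp(−0.037·1) = 0.9637;  exp(−rT) = exp(−0.065·1) = 0.9371
N(d₁) = N(0.44) = 0.6700;  N(d₂) = N(0.10) = 0.5398
C = 405·0.9637·0.6700 − 380·0.9371·0.5398 = 261.5000 − 192.2217 = 69.2783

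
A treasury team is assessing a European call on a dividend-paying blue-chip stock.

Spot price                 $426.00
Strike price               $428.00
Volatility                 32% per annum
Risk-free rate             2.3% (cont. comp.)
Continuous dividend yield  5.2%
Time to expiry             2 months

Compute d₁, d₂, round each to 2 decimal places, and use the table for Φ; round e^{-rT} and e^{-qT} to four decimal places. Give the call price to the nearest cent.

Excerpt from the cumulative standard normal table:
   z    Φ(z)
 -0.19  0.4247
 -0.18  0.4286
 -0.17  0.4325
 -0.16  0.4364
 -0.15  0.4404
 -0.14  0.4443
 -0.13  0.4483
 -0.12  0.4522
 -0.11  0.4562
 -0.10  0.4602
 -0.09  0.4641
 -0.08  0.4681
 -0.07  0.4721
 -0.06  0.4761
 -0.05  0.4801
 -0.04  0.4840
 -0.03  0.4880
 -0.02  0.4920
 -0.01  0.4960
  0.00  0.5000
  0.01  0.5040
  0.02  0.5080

σ√T = 0.32 × 0.4082 = 0.1306
d₁ = [ln(426/428) + (0.023 − 0.052 + 0.32²/2)·0.1667] / 0.1306 = [-0.0047 + 0.0037] / 0.1306 = -0.0075 ⇒ -0.01
d₂ = d₁ − σ√T = -0.0075 − 0.1306 = -0.1382 ⇒ -0.14
exp(−qT) = exp(−0.052·0.1667) = 0.9914;  exp(−rT) = exp(−0.023·0.1667) = 0.9962
N(d₁) = N(-0.01) = 0.4960;  N(d₂) = N(-0.14) = 0.4443
C = 426·0.9914·0.4960 − 428·0.9962·0.4443 = 209.4789 − 189.4378 = 20.0411

$20.04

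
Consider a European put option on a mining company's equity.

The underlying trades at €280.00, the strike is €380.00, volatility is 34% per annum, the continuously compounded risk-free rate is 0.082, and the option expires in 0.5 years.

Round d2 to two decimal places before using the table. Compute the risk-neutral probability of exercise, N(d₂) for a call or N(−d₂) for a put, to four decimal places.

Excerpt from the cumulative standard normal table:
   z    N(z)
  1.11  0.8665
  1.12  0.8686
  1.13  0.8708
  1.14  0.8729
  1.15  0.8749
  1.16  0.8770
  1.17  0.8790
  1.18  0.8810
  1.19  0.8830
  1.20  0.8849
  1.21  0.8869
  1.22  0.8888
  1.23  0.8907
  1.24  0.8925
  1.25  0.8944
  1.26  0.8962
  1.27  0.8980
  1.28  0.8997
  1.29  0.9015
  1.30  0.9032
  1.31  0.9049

0.8888

σ√T = 0.34 × 0.7071 = 0.2404
d₁ = [ln(280/380) + (0.082 + 0.34²/2)·0.5] / 0.2404 = [-0.3054 + 0.0699] / 0.2404 = -0.9795 ≈ -0.98
d₂ = d₁ − σ√T = -0.9795 − 0.2404 = -1.2199 ≈ -1.22
Pr(exercise) under Q = N(−d₂) = N(1.22) = 0.8888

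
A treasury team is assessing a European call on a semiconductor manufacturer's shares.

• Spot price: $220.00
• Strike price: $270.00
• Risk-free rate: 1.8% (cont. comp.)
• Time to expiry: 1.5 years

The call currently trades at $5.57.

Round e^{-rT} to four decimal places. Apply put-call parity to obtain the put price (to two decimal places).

$48.39

e^(−rT) = e^(−0.018·1.5) = 0.9734
Put-call parity: C − P = S − K·e^(−rT) = 220 − 270·0.9734 = 220 − 262.8180 = -42.8180
P = C − (C − P) = 5.57 − (-42.8180) = 48.3880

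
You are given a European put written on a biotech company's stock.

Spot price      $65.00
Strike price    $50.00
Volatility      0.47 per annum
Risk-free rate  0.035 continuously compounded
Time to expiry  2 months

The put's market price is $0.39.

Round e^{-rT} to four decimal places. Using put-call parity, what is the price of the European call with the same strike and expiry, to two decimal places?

e^(−rT) = e^(−0.035·0.1667) = 0.9942
Put-call parity: C − P = S − K·e^(−rT) = 65 − 50·0.9942 = 65 − 49.7100 = 15.2900
C = P + (C − P) = 0.39 + (15.2900) = 15.6800

$15.68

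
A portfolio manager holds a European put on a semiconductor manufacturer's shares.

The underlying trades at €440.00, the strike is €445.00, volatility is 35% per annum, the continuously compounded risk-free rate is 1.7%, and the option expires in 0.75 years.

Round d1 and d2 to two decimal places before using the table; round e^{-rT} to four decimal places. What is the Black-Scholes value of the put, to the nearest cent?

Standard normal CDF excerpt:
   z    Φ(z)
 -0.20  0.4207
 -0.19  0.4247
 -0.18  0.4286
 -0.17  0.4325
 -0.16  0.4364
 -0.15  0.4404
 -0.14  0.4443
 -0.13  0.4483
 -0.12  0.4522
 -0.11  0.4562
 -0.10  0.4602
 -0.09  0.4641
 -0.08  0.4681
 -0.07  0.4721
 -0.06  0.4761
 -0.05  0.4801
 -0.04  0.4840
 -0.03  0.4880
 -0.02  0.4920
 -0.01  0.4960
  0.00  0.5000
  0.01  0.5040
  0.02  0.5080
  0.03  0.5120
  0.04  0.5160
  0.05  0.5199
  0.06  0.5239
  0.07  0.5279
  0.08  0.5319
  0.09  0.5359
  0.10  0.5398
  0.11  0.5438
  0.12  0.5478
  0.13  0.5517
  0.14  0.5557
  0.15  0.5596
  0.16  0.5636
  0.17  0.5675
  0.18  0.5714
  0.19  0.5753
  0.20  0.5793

σ√T = 0.35 × 0.8660 = 0.3031
d₁ = [ln(440/445) + (0.017 + 0.35²/2)·0.75] / 0.3031 = [-0.0113 + 0.0587] / 0.3031 = 0.1563 ≈ 0.16
d₂ = d₁ − σ√T = 0.1563 − 0.3031 = -0.1468 ≈ -0.15
e^(−rT) = e^(−0.017·0.75) = 0.9873
N(−d₂) = N(0.15) = 0.5596;  N(−d₁) = N(-0.16) = 0.4364
P = 445·0.9873·0.5596 − 440·0.4364 = 245.8594 − 192.0160 = 53.8434

€53.84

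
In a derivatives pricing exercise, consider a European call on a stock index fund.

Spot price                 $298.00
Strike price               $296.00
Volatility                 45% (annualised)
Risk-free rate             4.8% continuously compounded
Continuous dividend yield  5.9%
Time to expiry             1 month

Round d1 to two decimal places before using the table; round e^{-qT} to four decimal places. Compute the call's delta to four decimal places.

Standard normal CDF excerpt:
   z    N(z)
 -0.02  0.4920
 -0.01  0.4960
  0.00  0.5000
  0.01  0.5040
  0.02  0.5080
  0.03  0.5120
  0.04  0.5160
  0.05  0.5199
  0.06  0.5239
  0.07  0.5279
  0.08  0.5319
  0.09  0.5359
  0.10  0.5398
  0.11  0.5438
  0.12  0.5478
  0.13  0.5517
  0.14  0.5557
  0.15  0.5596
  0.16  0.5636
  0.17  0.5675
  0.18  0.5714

T = 0.08333;  σ√T = 0.1299
d₁ = [ln(298/296) + (0.048 − 0.059 + 0.45²/2)·0.08333] / 0.1299 = [0.0067 + 0.0075] / 0.1299 = 0.1097 ≈ 0.11
N(d₁) = N(0.11) = 0.5438
Δ_call = e^(−qT)·N(d₁) = 0.9951·0.5438 = 0.5411

0.5411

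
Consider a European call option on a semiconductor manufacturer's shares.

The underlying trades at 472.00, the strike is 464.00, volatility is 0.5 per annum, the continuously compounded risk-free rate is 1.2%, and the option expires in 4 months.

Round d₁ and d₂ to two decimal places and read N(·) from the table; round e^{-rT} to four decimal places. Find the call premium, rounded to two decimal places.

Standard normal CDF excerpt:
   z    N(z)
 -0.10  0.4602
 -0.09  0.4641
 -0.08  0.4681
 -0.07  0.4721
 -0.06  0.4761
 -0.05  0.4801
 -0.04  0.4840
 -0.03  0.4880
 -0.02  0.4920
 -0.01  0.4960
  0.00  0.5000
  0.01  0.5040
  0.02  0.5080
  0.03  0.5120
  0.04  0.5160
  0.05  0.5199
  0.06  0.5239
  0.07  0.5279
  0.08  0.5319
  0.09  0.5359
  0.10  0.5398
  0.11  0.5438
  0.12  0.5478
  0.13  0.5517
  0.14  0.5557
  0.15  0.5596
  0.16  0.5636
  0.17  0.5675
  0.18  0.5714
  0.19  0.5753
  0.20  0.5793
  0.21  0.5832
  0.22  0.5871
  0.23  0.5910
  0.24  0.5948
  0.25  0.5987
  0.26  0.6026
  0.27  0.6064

58.93

T = 0.3333;  σ√T = 0.2887
d₁ = [ln(472/464) + (0.012 + 0.5²/2)·0.3333] / 0.2887 = [0.0171 + 0.0457] / 0.2887 = 0.2174 which rounds to 0.22
d₂ = d₁ − σ√T = 0.2174 − 0.2887 = -0.0713 which rounds to -0.07
e^(−rT) = e^(−0.012·0.3333) = 0.9960
N(d₁) = N(0.22) = 0.5871;  N(d₂) = N(-0.07) = 0.4721
C = 472·0.5871 − 464·0.9960·0.4721 = 277.1112 − 218.1782 = 58.9330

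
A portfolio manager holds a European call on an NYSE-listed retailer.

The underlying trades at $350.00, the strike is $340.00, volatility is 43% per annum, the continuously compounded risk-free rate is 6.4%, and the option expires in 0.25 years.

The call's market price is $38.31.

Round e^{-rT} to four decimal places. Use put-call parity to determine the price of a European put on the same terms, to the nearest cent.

exp(−rT) = exp(−0.064·0.25) = 0.9841
Put-call parity: C − P = S − K·e^(−rT) = 350 − 340·0.9841 = 350 − 334.5940 = 15.4060
P = C − (C − P) = 38.31 − (15.4060) = 22.9040

$22.90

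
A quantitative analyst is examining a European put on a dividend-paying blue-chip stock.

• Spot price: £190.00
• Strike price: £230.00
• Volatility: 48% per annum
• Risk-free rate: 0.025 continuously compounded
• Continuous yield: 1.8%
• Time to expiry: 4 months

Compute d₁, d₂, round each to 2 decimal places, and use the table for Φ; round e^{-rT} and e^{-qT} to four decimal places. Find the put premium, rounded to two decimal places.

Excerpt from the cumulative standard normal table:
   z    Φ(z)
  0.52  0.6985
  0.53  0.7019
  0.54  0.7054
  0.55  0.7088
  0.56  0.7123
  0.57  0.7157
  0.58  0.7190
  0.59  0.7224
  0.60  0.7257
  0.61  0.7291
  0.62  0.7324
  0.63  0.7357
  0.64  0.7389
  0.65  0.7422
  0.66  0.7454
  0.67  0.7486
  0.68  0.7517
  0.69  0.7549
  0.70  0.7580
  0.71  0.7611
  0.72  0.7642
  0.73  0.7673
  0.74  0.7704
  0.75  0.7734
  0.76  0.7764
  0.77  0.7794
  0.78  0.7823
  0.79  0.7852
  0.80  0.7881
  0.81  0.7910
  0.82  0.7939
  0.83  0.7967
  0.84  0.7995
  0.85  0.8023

σ√T = 0.48·√0.3333 = 0.2771
ln(S/K) + (r − q + σ²/2)T = ln(190/230) + (0.025 − 0.018 + 0.48²/2)·0.3333 = -0.1911 + 0.0407 = -0.1503
d₁ = -0.1503 / 0.2771 = -0.5424 ≈ -0.54
d₂ = d₁ − σ√T = -0.5424 − 0.2771 = -0.8196 ≈ -0.82
e^(−qT) = e^(−0.018·0.3333) = 0.9940;  e^(−rT) = e^(−0.025·0.3333) = 0.9917
P = 230·0.9917·N(0.82) − 190·0.9940·N(0.54) = 230·0.9917·0.7939 − 190·0.9940·0.7054 = 181.0814 − 133.2218 = 47.8596

£47.86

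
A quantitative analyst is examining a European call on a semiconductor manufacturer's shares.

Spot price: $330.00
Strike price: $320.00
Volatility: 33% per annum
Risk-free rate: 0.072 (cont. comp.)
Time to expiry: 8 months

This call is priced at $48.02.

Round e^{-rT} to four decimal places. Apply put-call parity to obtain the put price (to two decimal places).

$23.01

e^(−rT) = e^(−0.072·0.6667) = 0.9531
Put-call parity: C − P = S − K·e^(−rT) = 330 − 320·0.9531 = 330 − 304.9920 = 25.0080
P = C − (C − P) = 48.02 − (25.0080) = 23.0120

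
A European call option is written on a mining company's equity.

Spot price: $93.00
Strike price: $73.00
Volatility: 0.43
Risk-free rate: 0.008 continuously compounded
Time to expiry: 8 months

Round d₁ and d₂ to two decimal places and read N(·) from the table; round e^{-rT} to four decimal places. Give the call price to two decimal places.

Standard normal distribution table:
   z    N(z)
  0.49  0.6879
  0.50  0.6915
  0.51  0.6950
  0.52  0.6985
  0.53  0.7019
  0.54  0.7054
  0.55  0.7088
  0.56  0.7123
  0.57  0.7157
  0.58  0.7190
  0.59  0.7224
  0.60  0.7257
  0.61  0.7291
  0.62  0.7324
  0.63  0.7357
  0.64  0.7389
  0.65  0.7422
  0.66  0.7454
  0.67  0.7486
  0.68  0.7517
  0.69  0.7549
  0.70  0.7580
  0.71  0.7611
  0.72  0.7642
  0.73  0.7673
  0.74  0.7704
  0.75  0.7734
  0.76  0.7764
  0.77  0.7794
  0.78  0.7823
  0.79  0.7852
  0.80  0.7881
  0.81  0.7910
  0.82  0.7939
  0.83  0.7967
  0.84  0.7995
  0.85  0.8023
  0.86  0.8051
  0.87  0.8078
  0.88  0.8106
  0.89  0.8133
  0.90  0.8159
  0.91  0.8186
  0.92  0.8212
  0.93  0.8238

$24.42

T = 0.6667;  σ√T = 0.3511
ln(S/K) + (r + σ²/2)T = ln(93/73) + (0.008 + 0.43²/2)·0.6667 = 0.2421 + 0.0670 = 0.3091
d₁ = 0.3091 / 0.3511 = 0.8804 which rounds to 0.88
d₂ = d₁ − σ√T = 0.8804 − 0.3511 = 0.5293 which rounds to 0.53
exp(−rT) = exp(−0.008·0.6667) = 0.9947
N(d₁) = N(0.88) = 0.8106;  N(d₂) = N(0.53) = 0.7019
C = 93·0.8106 − 73·0.9947·0.7019 = 75.3858 − 50.9671 = 24.4187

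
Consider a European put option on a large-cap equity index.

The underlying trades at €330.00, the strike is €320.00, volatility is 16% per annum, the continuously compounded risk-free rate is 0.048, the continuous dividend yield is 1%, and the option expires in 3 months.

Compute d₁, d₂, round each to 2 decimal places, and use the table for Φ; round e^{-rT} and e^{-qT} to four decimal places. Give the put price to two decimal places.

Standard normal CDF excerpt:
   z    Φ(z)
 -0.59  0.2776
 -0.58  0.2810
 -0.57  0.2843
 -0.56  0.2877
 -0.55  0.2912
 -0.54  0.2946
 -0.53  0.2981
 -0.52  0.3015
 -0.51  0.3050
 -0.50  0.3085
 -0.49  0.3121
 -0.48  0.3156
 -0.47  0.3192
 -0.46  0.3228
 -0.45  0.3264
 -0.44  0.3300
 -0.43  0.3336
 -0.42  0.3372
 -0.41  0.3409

σ√T = 0.16 × 0.5000 = 0.0800
d₁ = [ln(330/320) + (0.048 − 0.01 + 0.16²/2)·0.25] / 0.0800 = [0.0308 + 0.0127] / 0.0800 = 0.5434 ⇒ 0.54
d₂ = d₁ − σ√T = 0.5434 − 0.0800 = 0.4634 ⇒ 0.46
e^(−qT) = e^(−0.01·0.25) = 0.9975;  e^(−rT) = e^(−0.048·0.25) = 0.9881
N(−d₂) = N(-0.46) = 0.3228;  N(−d₁) = N(-0.54) = 0.2946
P = 320·0.9881·0.3228 − 330·0.9975·0.2946 = 102.0668 − 96.9750 = 5.0918

€5.09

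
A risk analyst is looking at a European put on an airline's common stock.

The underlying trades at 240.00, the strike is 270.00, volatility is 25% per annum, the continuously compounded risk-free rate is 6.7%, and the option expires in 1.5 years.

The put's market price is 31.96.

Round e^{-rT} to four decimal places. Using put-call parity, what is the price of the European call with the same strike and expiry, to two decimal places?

27.77

e^(−rT) = e^(−0.067·1.5) = 0.9044
Put-call parity: C − P = S − K·e^(−rT) = 240 − 270·0.9044 = 240 − 244.1880 = -4.1880
C = P + (C − P) = 31.96 + (-4.1880) = 27.7720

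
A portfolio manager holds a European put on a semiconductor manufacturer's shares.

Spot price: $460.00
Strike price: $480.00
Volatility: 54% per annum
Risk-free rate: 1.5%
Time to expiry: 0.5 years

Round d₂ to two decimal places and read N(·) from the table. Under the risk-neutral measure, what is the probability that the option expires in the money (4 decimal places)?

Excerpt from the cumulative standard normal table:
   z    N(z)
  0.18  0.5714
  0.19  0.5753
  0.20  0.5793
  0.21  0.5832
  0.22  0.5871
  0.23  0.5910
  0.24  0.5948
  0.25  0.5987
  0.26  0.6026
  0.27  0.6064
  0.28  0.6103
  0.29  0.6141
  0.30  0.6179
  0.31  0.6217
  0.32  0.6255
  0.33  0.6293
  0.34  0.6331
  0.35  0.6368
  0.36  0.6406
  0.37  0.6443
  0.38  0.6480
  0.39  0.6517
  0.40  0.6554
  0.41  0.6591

0.6103

σ√T = 0.54 × 0.7071 = 0.3818
ln(S/K) + (r + σ²/2)T = ln(460/480) + (0.015 + 0.54²/2)·0.5 = -0.0426 + 0.0804 = 0.0378
d₁ = 0.0378 / 0.3818 = 0.0991 which rounds to 0.10
d₂ = d₁ − σ√T = 0.0991 − 0.3818 = -0.2827 which rounds to -0.28
Pr(exercise) under Q = N(−d₂) = N(0.28) = 0.6103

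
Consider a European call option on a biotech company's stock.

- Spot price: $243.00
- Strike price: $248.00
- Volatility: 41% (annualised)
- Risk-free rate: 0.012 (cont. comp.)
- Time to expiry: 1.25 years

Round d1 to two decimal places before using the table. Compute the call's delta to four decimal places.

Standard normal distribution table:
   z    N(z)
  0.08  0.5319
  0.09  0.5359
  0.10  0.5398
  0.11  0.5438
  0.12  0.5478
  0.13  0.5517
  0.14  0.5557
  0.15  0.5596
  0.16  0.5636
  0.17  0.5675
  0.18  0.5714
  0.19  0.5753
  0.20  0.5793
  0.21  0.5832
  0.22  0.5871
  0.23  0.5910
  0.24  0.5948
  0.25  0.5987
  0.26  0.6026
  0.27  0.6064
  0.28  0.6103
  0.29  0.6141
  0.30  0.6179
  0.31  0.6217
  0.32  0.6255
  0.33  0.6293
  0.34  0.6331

T = 1.25;  σ√T = 0.4584
d₁ = [ln(243/248) + (0.012 + ½·0.41²)·1.25] / (σ√T) = (-0.0204 + 0.1201) / 0.4584 = 0.2175 which rounds to 0.22
N(d₁) = N(0.22) = 0.5871
Δ_call = N(d₁) = 0.5871

0.5871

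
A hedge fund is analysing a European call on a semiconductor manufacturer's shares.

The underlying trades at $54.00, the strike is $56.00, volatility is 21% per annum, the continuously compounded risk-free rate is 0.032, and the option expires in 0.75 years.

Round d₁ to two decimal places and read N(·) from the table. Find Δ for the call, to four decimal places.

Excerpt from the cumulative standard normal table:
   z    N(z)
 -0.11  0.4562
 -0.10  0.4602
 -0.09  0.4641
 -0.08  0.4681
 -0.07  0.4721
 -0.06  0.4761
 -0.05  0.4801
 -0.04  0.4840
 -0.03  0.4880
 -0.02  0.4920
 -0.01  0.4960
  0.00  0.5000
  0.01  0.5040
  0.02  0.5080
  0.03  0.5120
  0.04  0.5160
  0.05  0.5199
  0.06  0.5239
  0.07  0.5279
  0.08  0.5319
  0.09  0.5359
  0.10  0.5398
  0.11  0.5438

0.5080

σ√T = 0.21·√0.75 = 0.1819
d₁ = [ln(54/56) + (0.032 + 0.21²/2)·0.75] / 0.1819 = [-0.0364 + 0.0405] / 0.1819 = 0.0229 → 0.02
N(d₁) = N(0.02) = 0.5080
Δ_call = N(d₁) = 0.5080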